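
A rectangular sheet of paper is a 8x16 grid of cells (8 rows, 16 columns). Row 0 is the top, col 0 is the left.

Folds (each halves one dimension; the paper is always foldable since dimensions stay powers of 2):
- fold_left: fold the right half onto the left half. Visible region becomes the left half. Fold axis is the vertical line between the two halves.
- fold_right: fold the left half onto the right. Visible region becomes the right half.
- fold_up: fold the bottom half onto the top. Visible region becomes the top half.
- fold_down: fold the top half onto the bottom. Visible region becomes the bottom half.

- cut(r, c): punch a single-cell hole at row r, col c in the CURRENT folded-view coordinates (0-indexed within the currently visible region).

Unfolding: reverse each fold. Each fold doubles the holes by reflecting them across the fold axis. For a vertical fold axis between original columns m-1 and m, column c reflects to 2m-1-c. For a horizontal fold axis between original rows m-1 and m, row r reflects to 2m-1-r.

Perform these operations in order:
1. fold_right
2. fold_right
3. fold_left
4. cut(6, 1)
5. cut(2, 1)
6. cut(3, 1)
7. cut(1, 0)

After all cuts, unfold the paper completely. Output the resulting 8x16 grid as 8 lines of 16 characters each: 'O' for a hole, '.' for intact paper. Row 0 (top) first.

Op 1 fold_right: fold axis v@8; visible region now rows[0,8) x cols[8,16) = 8x8
Op 2 fold_right: fold axis v@12; visible region now rows[0,8) x cols[12,16) = 8x4
Op 3 fold_left: fold axis v@14; visible region now rows[0,8) x cols[12,14) = 8x2
Op 4 cut(6, 1): punch at orig (6,13); cuts so far [(6, 13)]; region rows[0,8) x cols[12,14) = 8x2
Op 5 cut(2, 1): punch at orig (2,13); cuts so far [(2, 13), (6, 13)]; region rows[0,8) x cols[12,14) = 8x2
Op 6 cut(3, 1): punch at orig (3,13); cuts so far [(2, 13), (3, 13), (6, 13)]; region rows[0,8) x cols[12,14) = 8x2
Op 7 cut(1, 0): punch at orig (1,12); cuts so far [(1, 12), (2, 13), (3, 13), (6, 13)]; region rows[0,8) x cols[12,14) = 8x2
Unfold 1 (reflect across v@14): 8 holes -> [(1, 12), (1, 15), (2, 13), (2, 14), (3, 13), (3, 14), (6, 13), (6, 14)]
Unfold 2 (reflect across v@12): 16 holes -> [(1, 8), (1, 11), (1, 12), (1, 15), (2, 9), (2, 10), (2, 13), (2, 14), (3, 9), (3, 10), (3, 13), (3, 14), (6, 9), (6, 10), (6, 13), (6, 14)]
Unfold 3 (reflect across v@8): 32 holes -> [(1, 0), (1, 3), (1, 4), (1, 7), (1, 8), (1, 11), (1, 12), (1, 15), (2, 1), (2, 2), (2, 5), (2, 6), (2, 9), (2, 10), (2, 13), (2, 14), (3, 1), (3, 2), (3, 5), (3, 6), (3, 9), (3, 10), (3, 13), (3, 14), (6, 1), (6, 2), (6, 5), (6, 6), (6, 9), (6, 10), (6, 13), (6, 14)]

Answer: ................
O..OO..OO..OO..O
.OO..OO..OO..OO.
.OO..OO..OO..OO.
................
................
.OO..OO..OO..OO.
................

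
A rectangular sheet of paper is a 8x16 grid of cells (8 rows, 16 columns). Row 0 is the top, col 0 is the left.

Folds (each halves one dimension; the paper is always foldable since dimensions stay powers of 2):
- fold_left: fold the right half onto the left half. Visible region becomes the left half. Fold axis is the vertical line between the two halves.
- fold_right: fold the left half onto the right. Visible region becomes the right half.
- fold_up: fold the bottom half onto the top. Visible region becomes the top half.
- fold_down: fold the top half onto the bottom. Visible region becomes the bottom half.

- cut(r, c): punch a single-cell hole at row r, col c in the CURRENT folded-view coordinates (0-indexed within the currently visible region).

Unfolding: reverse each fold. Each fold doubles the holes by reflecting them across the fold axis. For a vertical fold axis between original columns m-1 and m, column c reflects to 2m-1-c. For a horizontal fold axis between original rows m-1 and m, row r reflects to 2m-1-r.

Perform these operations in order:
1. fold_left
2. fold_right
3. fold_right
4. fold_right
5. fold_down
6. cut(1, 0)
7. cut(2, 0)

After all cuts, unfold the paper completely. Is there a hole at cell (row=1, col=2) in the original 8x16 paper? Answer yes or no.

Answer: yes

Derivation:
Op 1 fold_left: fold axis v@8; visible region now rows[0,8) x cols[0,8) = 8x8
Op 2 fold_right: fold axis v@4; visible region now rows[0,8) x cols[4,8) = 8x4
Op 3 fold_right: fold axis v@6; visible region now rows[0,8) x cols[6,8) = 8x2
Op 4 fold_right: fold axis v@7; visible region now rows[0,8) x cols[7,8) = 8x1
Op 5 fold_down: fold axis h@4; visible region now rows[4,8) x cols[7,8) = 4x1
Op 6 cut(1, 0): punch at orig (5,7); cuts so far [(5, 7)]; region rows[4,8) x cols[7,8) = 4x1
Op 7 cut(2, 0): punch at orig (6,7); cuts so far [(5, 7), (6, 7)]; region rows[4,8) x cols[7,8) = 4x1
Unfold 1 (reflect across h@4): 4 holes -> [(1, 7), (2, 7), (5, 7), (6, 7)]
Unfold 2 (reflect across v@7): 8 holes -> [(1, 6), (1, 7), (2, 6), (2, 7), (5, 6), (5, 7), (6, 6), (6, 7)]
Unfold 3 (reflect across v@6): 16 holes -> [(1, 4), (1, 5), (1, 6), (1, 7), (2, 4), (2, 5), (2, 6), (2, 7), (5, 4), (5, 5), (5, 6), (5, 7), (6, 4), (6, 5), (6, 6), (6, 7)]
Unfold 4 (reflect across v@4): 32 holes -> [(1, 0), (1, 1), (1, 2), (1, 3), (1, 4), (1, 5), (1, 6), (1, 7), (2, 0), (2, 1), (2, 2), (2, 3), (2, 4), (2, 5), (2, 6), (2, 7), (5, 0), (5, 1), (5, 2), (5, 3), (5, 4), (5, 5), (5, 6), (5, 7), (6, 0), (6, 1), (6, 2), (6, 3), (6, 4), (6, 5), (6, 6), (6, 7)]
Unfold 5 (reflect across v@8): 64 holes -> [(1, 0), (1, 1), (1, 2), (1, 3), (1, 4), (1, 5), (1, 6), (1, 7), (1, 8), (1, 9), (1, 10), (1, 11), (1, 12), (1, 13), (1, 14), (1, 15), (2, 0), (2, 1), (2, 2), (2, 3), (2, 4), (2, 5), (2, 6), (2, 7), (2, 8), (2, 9), (2, 10), (2, 11), (2, 12), (2, 13), (2, 14), (2, 15), (5, 0), (5, 1), (5, 2), (5, 3), (5, 4), (5, 5), (5, 6), (5, 7), (5, 8), (5, 9), (5, 10), (5, 11), (5, 12), (5, 13), (5, 14), (5, 15), (6, 0), (6, 1), (6, 2), (6, 3), (6, 4), (6, 5), (6, 6), (6, 7), (6, 8), (6, 9), (6, 10), (6, 11), (6, 12), (6, 13), (6, 14), (6, 15)]
Holes: [(1, 0), (1, 1), (1, 2), (1, 3), (1, 4), (1, 5), (1, 6), (1, 7), (1, 8), (1, 9), (1, 10), (1, 11), (1, 12), (1, 13), (1, 14), (1, 15), (2, 0), (2, 1), (2, 2), (2, 3), (2, 4), (2, 5), (2, 6), (2, 7), (2, 8), (2, 9), (2, 10), (2, 11), (2, 12), (2, 13), (2, 14), (2, 15), (5, 0), (5, 1), (5, 2), (5, 3), (5, 4), (5, 5), (5, 6), (5, 7), (5, 8), (5, 9), (5, 10), (5, 11), (5, 12), (5, 13), (5, 14), (5, 15), (6, 0), (6, 1), (6, 2), (6, 3), (6, 4), (6, 5), (6, 6), (6, 7), (6, 8), (6, 9), (6, 10), (6, 11), (6, 12), (6, 13), (6, 14), (6, 15)]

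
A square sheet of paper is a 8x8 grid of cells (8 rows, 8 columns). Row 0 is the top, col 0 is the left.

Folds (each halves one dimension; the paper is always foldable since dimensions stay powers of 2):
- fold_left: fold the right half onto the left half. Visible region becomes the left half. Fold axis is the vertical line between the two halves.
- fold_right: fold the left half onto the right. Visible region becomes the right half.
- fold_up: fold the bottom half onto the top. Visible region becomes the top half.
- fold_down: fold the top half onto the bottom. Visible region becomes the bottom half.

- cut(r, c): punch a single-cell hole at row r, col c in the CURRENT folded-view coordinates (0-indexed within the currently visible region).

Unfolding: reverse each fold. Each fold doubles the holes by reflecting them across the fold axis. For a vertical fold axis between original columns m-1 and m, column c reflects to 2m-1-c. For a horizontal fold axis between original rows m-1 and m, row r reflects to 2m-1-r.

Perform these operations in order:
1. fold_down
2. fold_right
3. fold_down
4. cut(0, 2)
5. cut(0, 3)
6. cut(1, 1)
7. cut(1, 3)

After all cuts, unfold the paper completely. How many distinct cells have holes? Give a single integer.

Op 1 fold_down: fold axis h@4; visible region now rows[4,8) x cols[0,8) = 4x8
Op 2 fold_right: fold axis v@4; visible region now rows[4,8) x cols[4,8) = 4x4
Op 3 fold_down: fold axis h@6; visible region now rows[6,8) x cols[4,8) = 2x4
Op 4 cut(0, 2): punch at orig (6,6); cuts so far [(6, 6)]; region rows[6,8) x cols[4,8) = 2x4
Op 5 cut(0, 3): punch at orig (6,7); cuts so far [(6, 6), (6, 7)]; region rows[6,8) x cols[4,8) = 2x4
Op 6 cut(1, 1): punch at orig (7,5); cuts so far [(6, 6), (6, 7), (7, 5)]; region rows[6,8) x cols[4,8) = 2x4
Op 7 cut(1, 3): punch at orig (7,7); cuts so far [(6, 6), (6, 7), (7, 5), (7, 7)]; region rows[6,8) x cols[4,8) = 2x4
Unfold 1 (reflect across h@6): 8 holes -> [(4, 5), (4, 7), (5, 6), (5, 7), (6, 6), (6, 7), (7, 5), (7, 7)]
Unfold 2 (reflect across v@4): 16 holes -> [(4, 0), (4, 2), (4, 5), (4, 7), (5, 0), (5, 1), (5, 6), (5, 7), (6, 0), (6, 1), (6, 6), (6, 7), (7, 0), (7, 2), (7, 5), (7, 7)]
Unfold 3 (reflect across h@4): 32 holes -> [(0, 0), (0, 2), (0, 5), (0, 7), (1, 0), (1, 1), (1, 6), (1, 7), (2, 0), (2, 1), (2, 6), (2, 7), (3, 0), (3, 2), (3, 5), (3, 7), (4, 0), (4, 2), (4, 5), (4, 7), (5, 0), (5, 1), (5, 6), (5, 7), (6, 0), (6, 1), (6, 6), (6, 7), (7, 0), (7, 2), (7, 5), (7, 7)]

Answer: 32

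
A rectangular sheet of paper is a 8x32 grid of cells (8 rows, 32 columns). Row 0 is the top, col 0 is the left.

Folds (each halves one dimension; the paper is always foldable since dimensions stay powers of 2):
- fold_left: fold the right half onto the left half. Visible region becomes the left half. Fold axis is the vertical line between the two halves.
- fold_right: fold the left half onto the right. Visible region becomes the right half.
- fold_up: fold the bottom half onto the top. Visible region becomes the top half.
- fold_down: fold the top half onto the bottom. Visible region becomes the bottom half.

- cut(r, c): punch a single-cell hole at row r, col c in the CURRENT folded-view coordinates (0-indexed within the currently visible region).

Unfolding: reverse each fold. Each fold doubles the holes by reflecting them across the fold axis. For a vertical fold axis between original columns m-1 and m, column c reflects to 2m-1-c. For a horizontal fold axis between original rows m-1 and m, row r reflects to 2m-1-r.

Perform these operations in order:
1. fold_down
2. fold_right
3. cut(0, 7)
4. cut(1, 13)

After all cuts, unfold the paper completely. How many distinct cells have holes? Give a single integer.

Answer: 8

Derivation:
Op 1 fold_down: fold axis h@4; visible region now rows[4,8) x cols[0,32) = 4x32
Op 2 fold_right: fold axis v@16; visible region now rows[4,8) x cols[16,32) = 4x16
Op 3 cut(0, 7): punch at orig (4,23); cuts so far [(4, 23)]; region rows[4,8) x cols[16,32) = 4x16
Op 4 cut(1, 13): punch at orig (5,29); cuts so far [(4, 23), (5, 29)]; region rows[4,8) x cols[16,32) = 4x16
Unfold 1 (reflect across v@16): 4 holes -> [(4, 8), (4, 23), (5, 2), (5, 29)]
Unfold 2 (reflect across h@4): 8 holes -> [(2, 2), (2, 29), (3, 8), (3, 23), (4, 8), (4, 23), (5, 2), (5, 29)]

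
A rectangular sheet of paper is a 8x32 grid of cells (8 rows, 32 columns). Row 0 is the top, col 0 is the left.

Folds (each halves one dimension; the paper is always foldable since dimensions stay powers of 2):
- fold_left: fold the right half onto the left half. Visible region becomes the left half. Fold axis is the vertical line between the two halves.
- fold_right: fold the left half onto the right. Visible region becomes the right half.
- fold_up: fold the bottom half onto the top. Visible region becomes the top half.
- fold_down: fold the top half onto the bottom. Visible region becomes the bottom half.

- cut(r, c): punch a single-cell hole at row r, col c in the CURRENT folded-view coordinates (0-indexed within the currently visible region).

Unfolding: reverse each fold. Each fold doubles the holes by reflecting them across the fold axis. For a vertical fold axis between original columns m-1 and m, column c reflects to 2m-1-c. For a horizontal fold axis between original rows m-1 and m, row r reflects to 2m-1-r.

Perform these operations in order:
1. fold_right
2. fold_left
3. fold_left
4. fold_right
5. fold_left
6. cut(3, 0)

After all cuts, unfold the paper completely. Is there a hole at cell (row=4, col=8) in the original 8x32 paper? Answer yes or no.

Answer: no

Derivation:
Op 1 fold_right: fold axis v@16; visible region now rows[0,8) x cols[16,32) = 8x16
Op 2 fold_left: fold axis v@24; visible region now rows[0,8) x cols[16,24) = 8x8
Op 3 fold_left: fold axis v@20; visible region now rows[0,8) x cols[16,20) = 8x4
Op 4 fold_right: fold axis v@18; visible region now rows[0,8) x cols[18,20) = 8x2
Op 5 fold_left: fold axis v@19; visible region now rows[0,8) x cols[18,19) = 8x1
Op 6 cut(3, 0): punch at orig (3,18); cuts so far [(3, 18)]; region rows[0,8) x cols[18,19) = 8x1
Unfold 1 (reflect across v@19): 2 holes -> [(3, 18), (3, 19)]
Unfold 2 (reflect across v@18): 4 holes -> [(3, 16), (3, 17), (3, 18), (3, 19)]
Unfold 3 (reflect across v@20): 8 holes -> [(3, 16), (3, 17), (3, 18), (3, 19), (3, 20), (3, 21), (3, 22), (3, 23)]
Unfold 4 (reflect across v@24): 16 holes -> [(3, 16), (3, 17), (3, 18), (3, 19), (3, 20), (3, 21), (3, 22), (3, 23), (3, 24), (3, 25), (3, 26), (3, 27), (3, 28), (3, 29), (3, 30), (3, 31)]
Unfold 5 (reflect across v@16): 32 holes -> [(3, 0), (3, 1), (3, 2), (3, 3), (3, 4), (3, 5), (3, 6), (3, 7), (3, 8), (3, 9), (3, 10), (3, 11), (3, 12), (3, 13), (3, 14), (3, 15), (3, 16), (3, 17), (3, 18), (3, 19), (3, 20), (3, 21), (3, 22), (3, 23), (3, 24), (3, 25), (3, 26), (3, 27), (3, 28), (3, 29), (3, 30), (3, 31)]
Holes: [(3, 0), (3, 1), (3, 2), (3, 3), (3, 4), (3, 5), (3, 6), (3, 7), (3, 8), (3, 9), (3, 10), (3, 11), (3, 12), (3, 13), (3, 14), (3, 15), (3, 16), (3, 17), (3, 18), (3, 19), (3, 20), (3, 21), (3, 22), (3, 23), (3, 24), (3, 25), (3, 26), (3, 27), (3, 28), (3, 29), (3, 30), (3, 31)]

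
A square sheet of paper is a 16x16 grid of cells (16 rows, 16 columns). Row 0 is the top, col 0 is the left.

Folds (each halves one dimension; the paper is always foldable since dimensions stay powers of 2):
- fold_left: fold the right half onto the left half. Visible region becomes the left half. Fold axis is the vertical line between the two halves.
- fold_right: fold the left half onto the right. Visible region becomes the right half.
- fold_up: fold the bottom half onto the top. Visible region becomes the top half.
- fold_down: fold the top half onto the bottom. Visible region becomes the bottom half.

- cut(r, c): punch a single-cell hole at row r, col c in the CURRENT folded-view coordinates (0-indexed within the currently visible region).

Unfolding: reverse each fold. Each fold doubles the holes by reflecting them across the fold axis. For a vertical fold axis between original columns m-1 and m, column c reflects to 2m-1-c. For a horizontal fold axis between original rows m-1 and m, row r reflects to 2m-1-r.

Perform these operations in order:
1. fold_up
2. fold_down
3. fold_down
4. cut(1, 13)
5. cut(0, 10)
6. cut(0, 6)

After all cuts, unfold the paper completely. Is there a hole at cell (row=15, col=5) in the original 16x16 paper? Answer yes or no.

Op 1 fold_up: fold axis h@8; visible region now rows[0,8) x cols[0,16) = 8x16
Op 2 fold_down: fold axis h@4; visible region now rows[4,8) x cols[0,16) = 4x16
Op 3 fold_down: fold axis h@6; visible region now rows[6,8) x cols[0,16) = 2x16
Op 4 cut(1, 13): punch at orig (7,13); cuts so far [(7, 13)]; region rows[6,8) x cols[0,16) = 2x16
Op 5 cut(0, 10): punch at orig (6,10); cuts so far [(6, 10), (7, 13)]; region rows[6,8) x cols[0,16) = 2x16
Op 6 cut(0, 6): punch at orig (6,6); cuts so far [(6, 6), (6, 10), (7, 13)]; region rows[6,8) x cols[0,16) = 2x16
Unfold 1 (reflect across h@6): 6 holes -> [(4, 13), (5, 6), (5, 10), (6, 6), (6, 10), (7, 13)]
Unfold 2 (reflect across h@4): 12 holes -> [(0, 13), (1, 6), (1, 10), (2, 6), (2, 10), (3, 13), (4, 13), (5, 6), (5, 10), (6, 6), (6, 10), (7, 13)]
Unfold 3 (reflect across h@8): 24 holes -> [(0, 13), (1, 6), (1, 10), (2, 6), (2, 10), (3, 13), (4, 13), (5, 6), (5, 10), (6, 6), (6, 10), (7, 13), (8, 13), (9, 6), (9, 10), (10, 6), (10, 10), (11, 13), (12, 13), (13, 6), (13, 10), (14, 6), (14, 10), (15, 13)]
Holes: [(0, 13), (1, 6), (1, 10), (2, 6), (2, 10), (3, 13), (4, 13), (5, 6), (5, 10), (6, 6), (6, 10), (7, 13), (8, 13), (9, 6), (9, 10), (10, 6), (10, 10), (11, 13), (12, 13), (13, 6), (13, 10), (14, 6), (14, 10), (15, 13)]

Answer: no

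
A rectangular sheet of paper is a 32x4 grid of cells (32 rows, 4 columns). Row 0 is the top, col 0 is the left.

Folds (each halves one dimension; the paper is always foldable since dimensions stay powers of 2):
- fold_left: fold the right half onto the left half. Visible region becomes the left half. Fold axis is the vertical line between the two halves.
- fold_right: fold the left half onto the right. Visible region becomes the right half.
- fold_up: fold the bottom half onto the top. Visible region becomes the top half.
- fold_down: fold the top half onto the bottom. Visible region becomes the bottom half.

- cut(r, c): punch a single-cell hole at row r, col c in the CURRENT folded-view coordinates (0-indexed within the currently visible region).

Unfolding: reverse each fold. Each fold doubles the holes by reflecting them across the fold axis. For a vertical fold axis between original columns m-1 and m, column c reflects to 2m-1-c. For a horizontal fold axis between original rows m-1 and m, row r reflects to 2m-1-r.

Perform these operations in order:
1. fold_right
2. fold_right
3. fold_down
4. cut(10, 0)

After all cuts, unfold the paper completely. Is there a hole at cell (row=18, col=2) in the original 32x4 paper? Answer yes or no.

Op 1 fold_right: fold axis v@2; visible region now rows[0,32) x cols[2,4) = 32x2
Op 2 fold_right: fold axis v@3; visible region now rows[0,32) x cols[3,4) = 32x1
Op 3 fold_down: fold axis h@16; visible region now rows[16,32) x cols[3,4) = 16x1
Op 4 cut(10, 0): punch at orig (26,3); cuts so far [(26, 3)]; region rows[16,32) x cols[3,4) = 16x1
Unfold 1 (reflect across h@16): 2 holes -> [(5, 3), (26, 3)]
Unfold 2 (reflect across v@3): 4 holes -> [(5, 2), (5, 3), (26, 2), (26, 3)]
Unfold 3 (reflect across v@2): 8 holes -> [(5, 0), (5, 1), (5, 2), (5, 3), (26, 0), (26, 1), (26, 2), (26, 3)]
Holes: [(5, 0), (5, 1), (5, 2), (5, 3), (26, 0), (26, 1), (26, 2), (26, 3)]

Answer: no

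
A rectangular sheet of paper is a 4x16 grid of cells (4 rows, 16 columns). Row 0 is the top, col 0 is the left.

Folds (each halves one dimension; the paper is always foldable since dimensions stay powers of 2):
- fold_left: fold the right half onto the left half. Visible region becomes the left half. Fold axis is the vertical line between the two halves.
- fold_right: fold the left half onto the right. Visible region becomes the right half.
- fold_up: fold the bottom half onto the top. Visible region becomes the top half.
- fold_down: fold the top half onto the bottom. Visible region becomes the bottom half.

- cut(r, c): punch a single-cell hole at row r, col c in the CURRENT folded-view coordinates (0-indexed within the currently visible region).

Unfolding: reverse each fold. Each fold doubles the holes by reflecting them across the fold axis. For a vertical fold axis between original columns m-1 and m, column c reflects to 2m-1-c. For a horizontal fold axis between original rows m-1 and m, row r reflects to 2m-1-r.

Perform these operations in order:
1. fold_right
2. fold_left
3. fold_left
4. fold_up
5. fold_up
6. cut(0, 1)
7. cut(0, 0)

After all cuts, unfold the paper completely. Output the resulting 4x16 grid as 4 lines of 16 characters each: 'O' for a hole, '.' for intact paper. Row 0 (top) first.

Op 1 fold_right: fold axis v@8; visible region now rows[0,4) x cols[8,16) = 4x8
Op 2 fold_left: fold axis v@12; visible region now rows[0,4) x cols[8,12) = 4x4
Op 3 fold_left: fold axis v@10; visible region now rows[0,4) x cols[8,10) = 4x2
Op 4 fold_up: fold axis h@2; visible region now rows[0,2) x cols[8,10) = 2x2
Op 5 fold_up: fold axis h@1; visible region now rows[0,1) x cols[8,10) = 1x2
Op 6 cut(0, 1): punch at orig (0,9); cuts so far [(0, 9)]; region rows[0,1) x cols[8,10) = 1x2
Op 7 cut(0, 0): punch at orig (0,8); cuts so far [(0, 8), (0, 9)]; region rows[0,1) x cols[8,10) = 1x2
Unfold 1 (reflect across h@1): 4 holes -> [(0, 8), (0, 9), (1, 8), (1, 9)]
Unfold 2 (reflect across h@2): 8 holes -> [(0, 8), (0, 9), (1, 8), (1, 9), (2, 8), (2, 9), (3, 8), (3, 9)]
Unfold 3 (reflect across v@10): 16 holes -> [(0, 8), (0, 9), (0, 10), (0, 11), (1, 8), (1, 9), (1, 10), (1, 11), (2, 8), (2, 9), (2, 10), (2, 11), (3, 8), (3, 9), (3, 10), (3, 11)]
Unfold 4 (reflect across v@12): 32 holes -> [(0, 8), (0, 9), (0, 10), (0, 11), (0, 12), (0, 13), (0, 14), (0, 15), (1, 8), (1, 9), (1, 10), (1, 11), (1, 12), (1, 13), (1, 14), (1, 15), (2, 8), (2, 9), (2, 10), (2, 11), (2, 12), (2, 13), (2, 14), (2, 15), (3, 8), (3, 9), (3, 10), (3, 11), (3, 12), (3, 13), (3, 14), (3, 15)]
Unfold 5 (reflect across v@8): 64 holes -> [(0, 0), (0, 1), (0, 2), (0, 3), (0, 4), (0, 5), (0, 6), (0, 7), (0, 8), (0, 9), (0, 10), (0, 11), (0, 12), (0, 13), (0, 14), (0, 15), (1, 0), (1, 1), (1, 2), (1, 3), (1, 4), (1, 5), (1, 6), (1, 7), (1, 8), (1, 9), (1, 10), (1, 11), (1, 12), (1, 13), (1, 14), (1, 15), (2, 0), (2, 1), (2, 2), (2, 3), (2, 4), (2, 5), (2, 6), (2, 7), (2, 8), (2, 9), (2, 10), (2, 11), (2, 12), (2, 13), (2, 14), (2, 15), (3, 0), (3, 1), (3, 2), (3, 3), (3, 4), (3, 5), (3, 6), (3, 7), (3, 8), (3, 9), (3, 10), (3, 11), (3, 12), (3, 13), (3, 14), (3, 15)]

Answer: OOOOOOOOOOOOOOOO
OOOOOOOOOOOOOOOO
OOOOOOOOOOOOOOOO
OOOOOOOOOOOOOOOO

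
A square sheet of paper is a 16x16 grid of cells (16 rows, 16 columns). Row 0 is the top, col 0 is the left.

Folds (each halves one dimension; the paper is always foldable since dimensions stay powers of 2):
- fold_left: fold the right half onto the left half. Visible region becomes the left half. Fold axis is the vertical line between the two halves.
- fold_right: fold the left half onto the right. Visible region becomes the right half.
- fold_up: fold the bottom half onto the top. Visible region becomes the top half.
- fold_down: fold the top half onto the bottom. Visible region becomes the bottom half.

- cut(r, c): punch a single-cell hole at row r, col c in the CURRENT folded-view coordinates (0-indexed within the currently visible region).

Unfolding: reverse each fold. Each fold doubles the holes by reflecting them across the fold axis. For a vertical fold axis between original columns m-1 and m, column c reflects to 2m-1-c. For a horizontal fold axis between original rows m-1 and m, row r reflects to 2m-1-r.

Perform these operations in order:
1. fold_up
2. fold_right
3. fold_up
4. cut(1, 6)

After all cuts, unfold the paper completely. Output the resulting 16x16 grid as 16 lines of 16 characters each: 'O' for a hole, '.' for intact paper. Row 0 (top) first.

Answer: ................
.O............O.
................
................
................
................
.O............O.
................
................
.O............O.
................
................
................
................
.O............O.
................

Derivation:
Op 1 fold_up: fold axis h@8; visible region now rows[0,8) x cols[0,16) = 8x16
Op 2 fold_right: fold axis v@8; visible region now rows[0,8) x cols[8,16) = 8x8
Op 3 fold_up: fold axis h@4; visible region now rows[0,4) x cols[8,16) = 4x8
Op 4 cut(1, 6): punch at orig (1,14); cuts so far [(1, 14)]; region rows[0,4) x cols[8,16) = 4x8
Unfold 1 (reflect across h@4): 2 holes -> [(1, 14), (6, 14)]
Unfold 2 (reflect across v@8): 4 holes -> [(1, 1), (1, 14), (6, 1), (6, 14)]
Unfold 3 (reflect across h@8): 8 holes -> [(1, 1), (1, 14), (6, 1), (6, 14), (9, 1), (9, 14), (14, 1), (14, 14)]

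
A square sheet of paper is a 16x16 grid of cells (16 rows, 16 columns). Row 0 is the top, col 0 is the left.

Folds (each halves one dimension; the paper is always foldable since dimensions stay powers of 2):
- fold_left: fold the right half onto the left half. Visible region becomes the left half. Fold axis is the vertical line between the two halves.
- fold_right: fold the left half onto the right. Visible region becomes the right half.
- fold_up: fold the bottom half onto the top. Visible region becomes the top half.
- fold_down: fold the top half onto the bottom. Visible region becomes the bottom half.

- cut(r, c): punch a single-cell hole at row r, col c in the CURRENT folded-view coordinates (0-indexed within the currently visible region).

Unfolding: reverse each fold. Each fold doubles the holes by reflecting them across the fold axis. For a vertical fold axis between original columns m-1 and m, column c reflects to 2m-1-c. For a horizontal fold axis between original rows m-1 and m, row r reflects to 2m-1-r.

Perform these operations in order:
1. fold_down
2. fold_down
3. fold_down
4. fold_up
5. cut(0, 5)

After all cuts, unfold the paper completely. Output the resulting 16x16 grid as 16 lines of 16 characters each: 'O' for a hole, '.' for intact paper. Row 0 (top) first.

Answer: .....O..........
.....O..........
.....O..........
.....O..........
.....O..........
.....O..........
.....O..........
.....O..........
.....O..........
.....O..........
.....O..........
.....O..........
.....O..........
.....O..........
.....O..........
.....O..........

Derivation:
Op 1 fold_down: fold axis h@8; visible region now rows[8,16) x cols[0,16) = 8x16
Op 2 fold_down: fold axis h@12; visible region now rows[12,16) x cols[0,16) = 4x16
Op 3 fold_down: fold axis h@14; visible region now rows[14,16) x cols[0,16) = 2x16
Op 4 fold_up: fold axis h@15; visible region now rows[14,15) x cols[0,16) = 1x16
Op 5 cut(0, 5): punch at orig (14,5); cuts so far [(14, 5)]; region rows[14,15) x cols[0,16) = 1x16
Unfold 1 (reflect across h@15): 2 holes -> [(14, 5), (15, 5)]
Unfold 2 (reflect across h@14): 4 holes -> [(12, 5), (13, 5), (14, 5), (15, 5)]
Unfold 3 (reflect across h@12): 8 holes -> [(8, 5), (9, 5), (10, 5), (11, 5), (12, 5), (13, 5), (14, 5), (15, 5)]
Unfold 4 (reflect across h@8): 16 holes -> [(0, 5), (1, 5), (2, 5), (3, 5), (4, 5), (5, 5), (6, 5), (7, 5), (8, 5), (9, 5), (10, 5), (11, 5), (12, 5), (13, 5), (14, 5), (15, 5)]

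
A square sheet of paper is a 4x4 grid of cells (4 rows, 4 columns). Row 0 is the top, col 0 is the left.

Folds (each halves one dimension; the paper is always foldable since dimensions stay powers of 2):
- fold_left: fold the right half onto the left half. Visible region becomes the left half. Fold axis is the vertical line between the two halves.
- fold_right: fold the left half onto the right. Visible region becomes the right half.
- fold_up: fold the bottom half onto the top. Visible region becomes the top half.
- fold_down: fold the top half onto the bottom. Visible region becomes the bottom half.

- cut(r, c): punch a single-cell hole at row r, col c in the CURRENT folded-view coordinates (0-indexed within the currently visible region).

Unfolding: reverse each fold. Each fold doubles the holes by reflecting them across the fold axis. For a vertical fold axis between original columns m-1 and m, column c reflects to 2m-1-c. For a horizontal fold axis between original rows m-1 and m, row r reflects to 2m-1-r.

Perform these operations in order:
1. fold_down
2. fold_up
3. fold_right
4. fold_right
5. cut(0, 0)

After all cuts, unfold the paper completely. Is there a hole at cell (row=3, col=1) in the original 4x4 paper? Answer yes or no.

Op 1 fold_down: fold axis h@2; visible region now rows[2,4) x cols[0,4) = 2x4
Op 2 fold_up: fold axis h@3; visible region now rows[2,3) x cols[0,4) = 1x4
Op 3 fold_right: fold axis v@2; visible region now rows[2,3) x cols[2,4) = 1x2
Op 4 fold_right: fold axis v@3; visible region now rows[2,3) x cols[3,4) = 1x1
Op 5 cut(0, 0): punch at orig (2,3); cuts so far [(2, 3)]; region rows[2,3) x cols[3,4) = 1x1
Unfold 1 (reflect across v@3): 2 holes -> [(2, 2), (2, 3)]
Unfold 2 (reflect across v@2): 4 holes -> [(2, 0), (2, 1), (2, 2), (2, 3)]
Unfold 3 (reflect across h@3): 8 holes -> [(2, 0), (2, 1), (2, 2), (2, 3), (3, 0), (3, 1), (3, 2), (3, 3)]
Unfold 4 (reflect across h@2): 16 holes -> [(0, 0), (0, 1), (0, 2), (0, 3), (1, 0), (1, 1), (1, 2), (1, 3), (2, 0), (2, 1), (2, 2), (2, 3), (3, 0), (3, 1), (3, 2), (3, 3)]
Holes: [(0, 0), (0, 1), (0, 2), (0, 3), (1, 0), (1, 1), (1, 2), (1, 3), (2, 0), (2, 1), (2, 2), (2, 3), (3, 0), (3, 1), (3, 2), (3, 3)]

Answer: yes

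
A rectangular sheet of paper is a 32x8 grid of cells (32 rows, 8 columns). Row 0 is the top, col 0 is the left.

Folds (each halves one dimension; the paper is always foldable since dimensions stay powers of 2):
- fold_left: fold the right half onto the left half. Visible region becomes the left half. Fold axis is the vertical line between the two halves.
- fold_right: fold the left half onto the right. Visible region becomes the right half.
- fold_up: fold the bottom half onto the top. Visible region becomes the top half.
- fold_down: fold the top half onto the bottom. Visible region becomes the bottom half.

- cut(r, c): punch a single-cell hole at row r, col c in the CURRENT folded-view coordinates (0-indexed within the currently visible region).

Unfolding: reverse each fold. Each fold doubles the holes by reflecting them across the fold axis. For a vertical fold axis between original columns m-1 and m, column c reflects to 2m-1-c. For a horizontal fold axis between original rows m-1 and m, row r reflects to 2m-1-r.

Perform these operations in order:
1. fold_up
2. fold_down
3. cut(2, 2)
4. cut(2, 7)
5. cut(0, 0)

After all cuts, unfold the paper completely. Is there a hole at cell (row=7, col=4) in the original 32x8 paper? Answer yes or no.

Op 1 fold_up: fold axis h@16; visible region now rows[0,16) x cols[0,8) = 16x8
Op 2 fold_down: fold axis h@8; visible region now rows[8,16) x cols[0,8) = 8x8
Op 3 cut(2, 2): punch at orig (10,2); cuts so far [(10, 2)]; region rows[8,16) x cols[0,8) = 8x8
Op 4 cut(2, 7): punch at orig (10,7); cuts so far [(10, 2), (10, 7)]; region rows[8,16) x cols[0,8) = 8x8
Op 5 cut(0, 0): punch at orig (8,0); cuts so far [(8, 0), (10, 2), (10, 7)]; region rows[8,16) x cols[0,8) = 8x8
Unfold 1 (reflect across h@8): 6 holes -> [(5, 2), (5, 7), (7, 0), (8, 0), (10, 2), (10, 7)]
Unfold 2 (reflect across h@16): 12 holes -> [(5, 2), (5, 7), (7, 0), (8, 0), (10, 2), (10, 7), (21, 2), (21, 7), (23, 0), (24, 0), (26, 2), (26, 7)]
Holes: [(5, 2), (5, 7), (7, 0), (8, 0), (10, 2), (10, 7), (21, 2), (21, 7), (23, 0), (24, 0), (26, 2), (26, 7)]

Answer: no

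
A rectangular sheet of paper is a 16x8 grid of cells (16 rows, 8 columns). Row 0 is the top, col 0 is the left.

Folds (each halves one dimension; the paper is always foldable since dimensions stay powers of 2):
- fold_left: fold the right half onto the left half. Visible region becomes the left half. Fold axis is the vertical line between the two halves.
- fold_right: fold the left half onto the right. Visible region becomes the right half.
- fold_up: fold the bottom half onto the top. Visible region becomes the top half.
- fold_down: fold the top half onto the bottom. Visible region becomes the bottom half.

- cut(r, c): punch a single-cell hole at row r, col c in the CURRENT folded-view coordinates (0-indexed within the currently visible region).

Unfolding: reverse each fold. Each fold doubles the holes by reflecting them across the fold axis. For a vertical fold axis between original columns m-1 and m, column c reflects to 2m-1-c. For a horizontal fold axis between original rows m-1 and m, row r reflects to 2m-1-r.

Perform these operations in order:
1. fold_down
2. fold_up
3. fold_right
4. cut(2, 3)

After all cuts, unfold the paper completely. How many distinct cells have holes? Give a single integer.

Answer: 8

Derivation:
Op 1 fold_down: fold axis h@8; visible region now rows[8,16) x cols[0,8) = 8x8
Op 2 fold_up: fold axis h@12; visible region now rows[8,12) x cols[0,8) = 4x8
Op 3 fold_right: fold axis v@4; visible region now rows[8,12) x cols[4,8) = 4x4
Op 4 cut(2, 3): punch at orig (10,7); cuts so far [(10, 7)]; region rows[8,12) x cols[4,8) = 4x4
Unfold 1 (reflect across v@4): 2 holes -> [(10, 0), (10, 7)]
Unfold 2 (reflect across h@12): 4 holes -> [(10, 0), (10, 7), (13, 0), (13, 7)]
Unfold 3 (reflect across h@8): 8 holes -> [(2, 0), (2, 7), (5, 0), (5, 7), (10, 0), (10, 7), (13, 0), (13, 7)]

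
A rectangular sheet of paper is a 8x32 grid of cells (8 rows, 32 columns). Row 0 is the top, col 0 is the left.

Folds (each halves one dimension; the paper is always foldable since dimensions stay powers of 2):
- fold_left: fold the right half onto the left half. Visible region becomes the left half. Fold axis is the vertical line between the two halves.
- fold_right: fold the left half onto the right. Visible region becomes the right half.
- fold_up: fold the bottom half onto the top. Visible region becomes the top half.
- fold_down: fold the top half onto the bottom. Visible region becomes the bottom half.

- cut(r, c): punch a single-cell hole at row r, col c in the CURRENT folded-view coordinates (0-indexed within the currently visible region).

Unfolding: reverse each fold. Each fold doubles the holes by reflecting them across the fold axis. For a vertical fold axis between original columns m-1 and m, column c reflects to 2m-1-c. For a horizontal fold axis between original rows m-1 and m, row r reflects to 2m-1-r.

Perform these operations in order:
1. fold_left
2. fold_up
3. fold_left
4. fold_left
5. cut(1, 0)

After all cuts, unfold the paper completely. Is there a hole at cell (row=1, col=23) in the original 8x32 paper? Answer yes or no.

Answer: yes

Derivation:
Op 1 fold_left: fold axis v@16; visible region now rows[0,8) x cols[0,16) = 8x16
Op 2 fold_up: fold axis h@4; visible region now rows[0,4) x cols[0,16) = 4x16
Op 3 fold_left: fold axis v@8; visible region now rows[0,4) x cols[0,8) = 4x8
Op 4 fold_left: fold axis v@4; visible region now rows[0,4) x cols[0,4) = 4x4
Op 5 cut(1, 0): punch at orig (1,0); cuts so far [(1, 0)]; region rows[0,4) x cols[0,4) = 4x4
Unfold 1 (reflect across v@4): 2 holes -> [(1, 0), (1, 7)]
Unfold 2 (reflect across v@8): 4 holes -> [(1, 0), (1, 7), (1, 8), (1, 15)]
Unfold 3 (reflect across h@4): 8 holes -> [(1, 0), (1, 7), (1, 8), (1, 15), (6, 0), (6, 7), (6, 8), (6, 15)]
Unfold 4 (reflect across v@16): 16 holes -> [(1, 0), (1, 7), (1, 8), (1, 15), (1, 16), (1, 23), (1, 24), (1, 31), (6, 0), (6, 7), (6, 8), (6, 15), (6, 16), (6, 23), (6, 24), (6, 31)]
Holes: [(1, 0), (1, 7), (1, 8), (1, 15), (1, 16), (1, 23), (1, 24), (1, 31), (6, 0), (6, 7), (6, 8), (6, 15), (6, 16), (6, 23), (6, 24), (6, 31)]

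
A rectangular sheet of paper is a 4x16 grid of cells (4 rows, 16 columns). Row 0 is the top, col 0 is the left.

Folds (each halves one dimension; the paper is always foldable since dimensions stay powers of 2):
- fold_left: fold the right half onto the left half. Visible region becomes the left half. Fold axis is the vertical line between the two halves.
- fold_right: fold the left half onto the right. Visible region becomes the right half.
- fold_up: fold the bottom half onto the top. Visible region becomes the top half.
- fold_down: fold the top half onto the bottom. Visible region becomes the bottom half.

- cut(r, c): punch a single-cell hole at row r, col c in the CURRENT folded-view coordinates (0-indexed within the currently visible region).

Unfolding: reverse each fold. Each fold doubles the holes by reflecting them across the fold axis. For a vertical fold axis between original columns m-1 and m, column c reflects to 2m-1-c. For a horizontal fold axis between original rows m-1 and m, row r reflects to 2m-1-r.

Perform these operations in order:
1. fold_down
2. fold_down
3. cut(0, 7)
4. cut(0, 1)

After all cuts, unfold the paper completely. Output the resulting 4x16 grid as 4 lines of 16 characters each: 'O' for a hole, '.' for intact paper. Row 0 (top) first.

Op 1 fold_down: fold axis h@2; visible region now rows[2,4) x cols[0,16) = 2x16
Op 2 fold_down: fold axis h@3; visible region now rows[3,4) x cols[0,16) = 1x16
Op 3 cut(0, 7): punch at orig (3,7); cuts so far [(3, 7)]; region rows[3,4) x cols[0,16) = 1x16
Op 4 cut(0, 1): punch at orig (3,1); cuts so far [(3, 1), (3, 7)]; region rows[3,4) x cols[0,16) = 1x16
Unfold 1 (reflect across h@3): 4 holes -> [(2, 1), (2, 7), (3, 1), (3, 7)]
Unfold 2 (reflect across h@2): 8 holes -> [(0, 1), (0, 7), (1, 1), (1, 7), (2, 1), (2, 7), (3, 1), (3, 7)]

Answer: .O.....O........
.O.....O........
.O.....O........
.O.....O........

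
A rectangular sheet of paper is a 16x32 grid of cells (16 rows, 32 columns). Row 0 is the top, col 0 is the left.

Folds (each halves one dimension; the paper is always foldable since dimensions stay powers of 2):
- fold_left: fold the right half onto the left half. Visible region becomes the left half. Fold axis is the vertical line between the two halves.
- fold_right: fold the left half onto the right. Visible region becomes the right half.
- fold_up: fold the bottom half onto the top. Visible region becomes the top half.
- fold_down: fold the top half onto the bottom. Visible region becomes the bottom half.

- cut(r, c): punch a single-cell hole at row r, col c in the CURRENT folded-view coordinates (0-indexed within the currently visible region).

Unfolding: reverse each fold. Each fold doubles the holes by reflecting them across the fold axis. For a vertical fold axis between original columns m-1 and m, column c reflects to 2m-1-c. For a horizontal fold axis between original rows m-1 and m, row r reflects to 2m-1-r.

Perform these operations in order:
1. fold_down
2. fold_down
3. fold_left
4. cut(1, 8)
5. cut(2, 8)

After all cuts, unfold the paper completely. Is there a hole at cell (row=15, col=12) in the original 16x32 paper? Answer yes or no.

Op 1 fold_down: fold axis h@8; visible region now rows[8,16) x cols[0,32) = 8x32
Op 2 fold_down: fold axis h@12; visible region now rows[12,16) x cols[0,32) = 4x32
Op 3 fold_left: fold axis v@16; visible region now rows[12,16) x cols[0,16) = 4x16
Op 4 cut(1, 8): punch at orig (13,8); cuts so far [(13, 8)]; region rows[12,16) x cols[0,16) = 4x16
Op 5 cut(2, 8): punch at orig (14,8); cuts so far [(13, 8), (14, 8)]; region rows[12,16) x cols[0,16) = 4x16
Unfold 1 (reflect across v@16): 4 holes -> [(13, 8), (13, 23), (14, 8), (14, 23)]
Unfold 2 (reflect across h@12): 8 holes -> [(9, 8), (9, 23), (10, 8), (10, 23), (13, 8), (13, 23), (14, 8), (14, 23)]
Unfold 3 (reflect across h@8): 16 holes -> [(1, 8), (1, 23), (2, 8), (2, 23), (5, 8), (5, 23), (6, 8), (6, 23), (9, 8), (9, 23), (10, 8), (10, 23), (13, 8), (13, 23), (14, 8), (14, 23)]
Holes: [(1, 8), (1, 23), (2, 8), (2, 23), (5, 8), (5, 23), (6, 8), (6, 23), (9, 8), (9, 23), (10, 8), (10, 23), (13, 8), (13, 23), (14, 8), (14, 23)]

Answer: no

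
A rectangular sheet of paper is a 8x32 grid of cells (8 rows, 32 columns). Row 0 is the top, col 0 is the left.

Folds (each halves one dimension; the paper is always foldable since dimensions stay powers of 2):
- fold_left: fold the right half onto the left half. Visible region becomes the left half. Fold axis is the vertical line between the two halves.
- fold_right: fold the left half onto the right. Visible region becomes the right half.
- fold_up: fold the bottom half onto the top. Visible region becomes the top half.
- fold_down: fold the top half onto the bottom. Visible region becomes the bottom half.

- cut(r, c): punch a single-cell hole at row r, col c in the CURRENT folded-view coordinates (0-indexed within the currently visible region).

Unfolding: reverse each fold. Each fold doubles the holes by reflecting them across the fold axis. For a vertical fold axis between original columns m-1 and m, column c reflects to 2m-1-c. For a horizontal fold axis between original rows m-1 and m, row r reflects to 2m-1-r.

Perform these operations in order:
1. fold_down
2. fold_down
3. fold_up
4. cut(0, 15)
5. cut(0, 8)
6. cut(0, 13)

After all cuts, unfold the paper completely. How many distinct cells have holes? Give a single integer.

Op 1 fold_down: fold axis h@4; visible region now rows[4,8) x cols[0,32) = 4x32
Op 2 fold_down: fold axis h@6; visible region now rows[6,8) x cols[0,32) = 2x32
Op 3 fold_up: fold axis h@7; visible region now rows[6,7) x cols[0,32) = 1x32
Op 4 cut(0, 15): punch at orig (6,15); cuts so far [(6, 15)]; region rows[6,7) x cols[0,32) = 1x32
Op 5 cut(0, 8): punch at orig (6,8); cuts so far [(6, 8), (6, 15)]; region rows[6,7) x cols[0,32) = 1x32
Op 6 cut(0, 13): punch at orig (6,13); cuts so far [(6, 8), (6, 13), (6, 15)]; region rows[6,7) x cols[0,32) = 1x32
Unfold 1 (reflect across h@7): 6 holes -> [(6, 8), (6, 13), (6, 15), (7, 8), (7, 13), (7, 15)]
Unfold 2 (reflect across h@6): 12 holes -> [(4, 8), (4, 13), (4, 15), (5, 8), (5, 13), (5, 15), (6, 8), (6, 13), (6, 15), (7, 8), (7, 13), (7, 15)]
Unfold 3 (reflect across h@4): 24 holes -> [(0, 8), (0, 13), (0, 15), (1, 8), (1, 13), (1, 15), (2, 8), (2, 13), (2, 15), (3, 8), (3, 13), (3, 15), (4, 8), (4, 13), (4, 15), (5, 8), (5, 13), (5, 15), (6, 8), (6, 13), (6, 15), (7, 8), (7, 13), (7, 15)]

Answer: 24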